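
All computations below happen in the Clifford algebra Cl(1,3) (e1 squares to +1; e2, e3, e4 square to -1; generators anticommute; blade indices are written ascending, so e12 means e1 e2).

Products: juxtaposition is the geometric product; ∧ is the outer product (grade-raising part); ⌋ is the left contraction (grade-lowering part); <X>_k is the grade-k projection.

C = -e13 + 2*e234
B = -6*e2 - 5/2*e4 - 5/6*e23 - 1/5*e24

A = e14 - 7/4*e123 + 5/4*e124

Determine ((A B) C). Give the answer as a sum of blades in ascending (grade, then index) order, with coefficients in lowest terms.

step 1: 31/24*e1 + 117/40*e12 + 21/2*e13 - 15/2*e14 + 6*e124 + 167/120*e134 + 85/24*e1234
step 2: -21/2 + 85/12*e1 - 31/24*e3 - 167/120*e4 - 167/60*e12 + 12*e13 + 117/40*e23 + 85/24*e24 + 15/2*e34 + 15*e123 + 21*e124 - 117/20*e134 + 6*e234 + 31/12*e1234
Answer: -21/2 + 85/12*e1 - 31/24*e3 - 167/120*e4 - 167/60*e12 + 12*e13 + 117/40*e23 + 85/24*e24 + 15/2*e34 + 15*e123 + 21*e124 - 117/20*e134 + 6*e234 + 31/12*e1234


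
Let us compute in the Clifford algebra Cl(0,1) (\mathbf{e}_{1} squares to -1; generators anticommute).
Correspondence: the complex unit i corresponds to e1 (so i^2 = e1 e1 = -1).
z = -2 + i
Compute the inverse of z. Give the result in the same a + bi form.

In blades: z = -2 + e_{1}.
With qbar = -2 - e_{1} (scalar fixed, mapped units negated), z qbar = 5 (the sum of squared coefficients), so z^-1 = qbar / (5) = -\frac{2}{5} - \frac{1}{5} e_{1}; translating back:
Answer: -\frac{2}{5} - \frac{1}{5}i


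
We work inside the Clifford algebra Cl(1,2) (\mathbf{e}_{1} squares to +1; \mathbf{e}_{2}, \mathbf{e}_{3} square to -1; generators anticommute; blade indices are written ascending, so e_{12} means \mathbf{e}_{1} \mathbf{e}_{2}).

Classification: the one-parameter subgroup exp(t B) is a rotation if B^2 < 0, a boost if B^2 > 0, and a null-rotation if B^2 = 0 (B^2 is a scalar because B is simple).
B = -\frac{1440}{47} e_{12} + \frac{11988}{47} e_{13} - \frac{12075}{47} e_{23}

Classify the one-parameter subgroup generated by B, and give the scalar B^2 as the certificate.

B^2 term by term: the squares give (-\frac{1440}{47})^2*(e_{12})^2 + (\frac{11988}{47})^2*(e_{13})^2 + (-\frac{12075}{47})^2*(e_{23})^2 = \frac{2073600}{2209}*(+1) + \frac{143712144}{2209}*(+1) + \frac{145805625}{2209}*(-1) = -9 (each basis 2-blade squares to minus the product of its generators' squares); cross terms between blades sharing an index anticommute and cancel. So B^2 = -9.
Answer: rotation, certificate B^2 = -9. The invariant at work: B^2 = -9 is unchanged by conjugation, hence its sign classifies the subgroup whatever basis B is written in.


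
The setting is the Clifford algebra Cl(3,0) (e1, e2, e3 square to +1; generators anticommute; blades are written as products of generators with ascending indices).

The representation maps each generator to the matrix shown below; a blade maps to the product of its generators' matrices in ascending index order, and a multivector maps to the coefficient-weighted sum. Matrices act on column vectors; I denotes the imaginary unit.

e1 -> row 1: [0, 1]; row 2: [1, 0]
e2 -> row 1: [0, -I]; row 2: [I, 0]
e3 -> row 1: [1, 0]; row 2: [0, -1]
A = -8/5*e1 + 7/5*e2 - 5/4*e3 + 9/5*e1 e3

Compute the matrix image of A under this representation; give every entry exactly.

Bivector images (products of the table entries): rho(e1 e3) = rho(e1)rho(e3) = row 1: [0, -1]; row 2: [1, 0].
M = (-8/5)*rho(e1) + (7/5)*rho(e2) + (-5/4)*rho(e3) + (9/5)*rho(e1 e3), summed entrywise:
Answer: row 1: [-5/4, -17/5 - 7*I/5]; row 2: [1/5 + 7*I/5, 5/4]


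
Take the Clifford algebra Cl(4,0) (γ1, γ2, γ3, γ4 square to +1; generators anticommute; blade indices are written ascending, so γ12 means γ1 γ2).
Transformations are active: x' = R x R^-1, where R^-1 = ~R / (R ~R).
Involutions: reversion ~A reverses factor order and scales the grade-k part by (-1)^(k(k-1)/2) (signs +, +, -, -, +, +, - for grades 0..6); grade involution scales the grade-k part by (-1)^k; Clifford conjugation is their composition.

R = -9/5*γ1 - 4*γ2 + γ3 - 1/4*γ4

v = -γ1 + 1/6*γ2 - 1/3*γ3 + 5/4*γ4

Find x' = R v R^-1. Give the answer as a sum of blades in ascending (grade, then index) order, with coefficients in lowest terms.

~R = -9/5*γ1 - 4*γ2 + γ3 - 1/4*γ4, and R ~R = 8121/400, so R^-1 = ~R / (8121/400).
R v = 39/80 - 43/10*γ12 + 8/5*γ13 - 5/2*γ14 + 7/6*γ23 - 119/24*γ24 + 7/6*γ34
Answer: 2473/2707*γ1 - 5827/16242*γ2 + 3097/8121*γ3 - 13665/10828*γ4


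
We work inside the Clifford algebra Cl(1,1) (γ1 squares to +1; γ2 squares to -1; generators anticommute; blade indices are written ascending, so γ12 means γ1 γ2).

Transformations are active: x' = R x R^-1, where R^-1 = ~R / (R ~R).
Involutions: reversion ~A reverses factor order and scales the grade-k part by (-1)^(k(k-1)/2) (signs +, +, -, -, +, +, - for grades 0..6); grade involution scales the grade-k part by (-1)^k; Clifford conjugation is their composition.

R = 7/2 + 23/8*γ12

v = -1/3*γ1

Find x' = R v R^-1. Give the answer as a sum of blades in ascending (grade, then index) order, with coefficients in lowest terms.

~R = 7/2 - 23/8*γ12, and R ~R = 255/64, so R^-1 = ~R / (255/64).
R v = -7/6*γ1 + 23/24*γ2
Answer: -1313/765*γ1 + 1288/765*γ2


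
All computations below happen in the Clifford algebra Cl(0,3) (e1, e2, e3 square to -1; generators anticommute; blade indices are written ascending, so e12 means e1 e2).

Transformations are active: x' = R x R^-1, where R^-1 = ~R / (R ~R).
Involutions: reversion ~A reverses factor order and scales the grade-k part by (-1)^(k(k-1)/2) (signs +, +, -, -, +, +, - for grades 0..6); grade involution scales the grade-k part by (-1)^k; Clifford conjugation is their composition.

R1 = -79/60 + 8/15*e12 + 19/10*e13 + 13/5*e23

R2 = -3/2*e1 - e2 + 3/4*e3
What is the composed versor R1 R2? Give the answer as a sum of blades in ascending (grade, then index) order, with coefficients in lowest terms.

Distribute over the terms of R2 (each basis-blade product reordered to ascending indices, repeated generators contracted through their squares):
R1 (-3/2*e1) = 79/40*e1 - 4/5*e2 - 57/20*e3 - 39/10*e123
R1 (-e2) = 8/15*e1 + 79/60*e2 - 13/5*e3 + 19/10*e123
R1 (3/4*e3) = -57/40*e1 - 39/20*e2 - 79/80*e3 + 2/5*e123
Summing the partial products and collecting blades:
Answer: 13/12*e1 - 43/30*e2 - 103/16*e3 - 8/5*e123


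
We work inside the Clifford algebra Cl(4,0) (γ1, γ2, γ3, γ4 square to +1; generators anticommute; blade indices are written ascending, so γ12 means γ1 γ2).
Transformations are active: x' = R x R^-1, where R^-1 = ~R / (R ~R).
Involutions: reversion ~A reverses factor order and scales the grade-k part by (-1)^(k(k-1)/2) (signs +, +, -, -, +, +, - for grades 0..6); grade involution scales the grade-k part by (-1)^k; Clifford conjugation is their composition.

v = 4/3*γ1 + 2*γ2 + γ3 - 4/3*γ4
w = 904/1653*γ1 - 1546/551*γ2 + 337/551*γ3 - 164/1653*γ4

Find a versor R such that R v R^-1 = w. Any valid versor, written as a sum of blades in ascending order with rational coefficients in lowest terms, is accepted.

Why this works: both vectors square to 77/9, so q(v) = q(w) and R = v + w = 1036/551*γ1 - 444/551*γ2 + 888/551*γ3 - 2368/1653*γ4 carries v to w — its own direction survives, the complement (v - w)/2 flips.
Answer: 1036/551*γ1 - 444/551*γ2 + 888/551*γ3 - 2368/1653*γ4


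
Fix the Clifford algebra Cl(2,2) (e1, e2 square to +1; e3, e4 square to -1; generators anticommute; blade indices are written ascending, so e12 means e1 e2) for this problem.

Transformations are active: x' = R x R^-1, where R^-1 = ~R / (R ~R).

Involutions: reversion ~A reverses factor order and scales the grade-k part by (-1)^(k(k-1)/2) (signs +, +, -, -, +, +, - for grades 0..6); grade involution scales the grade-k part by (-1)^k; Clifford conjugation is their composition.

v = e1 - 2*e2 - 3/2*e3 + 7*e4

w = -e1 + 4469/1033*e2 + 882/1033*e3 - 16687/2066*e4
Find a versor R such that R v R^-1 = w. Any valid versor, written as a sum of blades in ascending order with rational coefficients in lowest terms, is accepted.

The midline construction: v and w both square to -185/4, so reflecting in their sum 2403/1033*e2 - 1335/2066*e3 - 2225/2066*e4 exchanges them.
Answer: 2403/1033*e2 - 1335/2066*e3 - 2225/2066*e4


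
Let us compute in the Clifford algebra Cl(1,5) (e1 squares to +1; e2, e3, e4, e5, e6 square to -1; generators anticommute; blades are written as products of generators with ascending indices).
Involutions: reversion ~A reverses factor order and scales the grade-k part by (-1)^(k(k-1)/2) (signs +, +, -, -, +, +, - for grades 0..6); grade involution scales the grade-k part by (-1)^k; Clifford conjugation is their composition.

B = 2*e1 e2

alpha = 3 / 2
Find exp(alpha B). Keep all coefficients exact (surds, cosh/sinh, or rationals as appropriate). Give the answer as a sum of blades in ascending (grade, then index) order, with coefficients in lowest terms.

B^2 = (2)^2*(e1 e2)^2 = 4*(+1) = 4 (a basis 2-blade squares to minus the product of its generators' squares).
B^2 = 4 — the series telescopes hyperbolically here: l = 2, alpha*l = 3, so exp(alpha B) = cosh(3) + (sinh(3)/2)*B = cosh(3) + (sinh(3)/2)*B.
Answer: cosh(3) + sinh(3)*e1 e2


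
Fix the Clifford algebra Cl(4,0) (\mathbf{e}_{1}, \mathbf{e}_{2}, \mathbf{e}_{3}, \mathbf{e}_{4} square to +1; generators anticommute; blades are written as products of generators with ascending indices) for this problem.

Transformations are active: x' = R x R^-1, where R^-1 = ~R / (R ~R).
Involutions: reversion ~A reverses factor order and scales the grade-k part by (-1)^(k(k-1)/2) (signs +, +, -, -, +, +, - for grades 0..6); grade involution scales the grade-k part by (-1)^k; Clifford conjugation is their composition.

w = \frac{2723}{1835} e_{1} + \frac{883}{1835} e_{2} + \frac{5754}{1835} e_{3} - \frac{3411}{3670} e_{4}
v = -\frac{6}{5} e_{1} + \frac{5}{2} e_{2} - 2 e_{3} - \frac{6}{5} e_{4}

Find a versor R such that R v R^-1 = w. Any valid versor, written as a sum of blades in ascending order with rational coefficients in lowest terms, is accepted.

Equal squares first: v^2 = w^2 = \frac{1313}{100}. Then v + w = \frac{521}{1835} e_{1} + \frac{10941}{3670} e_{2} + \frac{2084}{1835} e_{3} - \frac{1563}{734} e_{4} is a versor taking v to w, provided it is invertible.
Answer: \frac{521}{1835} e_{1} + \frac{10941}{3670} e_{2} + \frac{2084}{1835} e_{3} - \frac{1563}{734} e_{4}


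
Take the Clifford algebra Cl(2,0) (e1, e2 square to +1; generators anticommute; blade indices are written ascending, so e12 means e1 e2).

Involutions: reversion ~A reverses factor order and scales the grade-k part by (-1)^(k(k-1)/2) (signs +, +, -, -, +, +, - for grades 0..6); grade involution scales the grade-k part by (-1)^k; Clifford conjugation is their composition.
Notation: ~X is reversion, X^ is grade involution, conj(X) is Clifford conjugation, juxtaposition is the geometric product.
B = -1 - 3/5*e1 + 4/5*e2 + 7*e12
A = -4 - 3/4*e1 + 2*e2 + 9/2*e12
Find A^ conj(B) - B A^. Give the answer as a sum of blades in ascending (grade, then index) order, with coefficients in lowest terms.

first term: 751/20 - 83/4*e1 - 11/4*e2 + 241/10*e12
second term: -591/20 - 319/20*e1 - 183/20*e2 - 319/10*e12
Answer: 671/10 - 24/5*e1 + 32/5*e2 + 56*e12


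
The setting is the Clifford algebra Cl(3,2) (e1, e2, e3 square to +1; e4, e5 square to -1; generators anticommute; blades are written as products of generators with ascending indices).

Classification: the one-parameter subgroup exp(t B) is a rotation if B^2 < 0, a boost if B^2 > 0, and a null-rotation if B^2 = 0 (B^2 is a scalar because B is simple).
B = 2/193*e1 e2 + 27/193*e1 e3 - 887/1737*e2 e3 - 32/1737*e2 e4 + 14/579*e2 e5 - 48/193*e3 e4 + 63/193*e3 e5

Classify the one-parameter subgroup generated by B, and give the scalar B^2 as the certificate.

B^2 term by term: the squares give (2/193)^2*(e1 e2)^2 + (27/193)^2*(e1 e3)^2 + (-887/1737)^2*(e2 e3)^2 + (-32/1737)^2*(e2 e4)^2 + (14/579)^2*(e2 e5)^2 + (-48/193)^2*(e3 e4)^2 + (63/193)^2*(e3 e5)^2 = 4/37249*(-1) + 729/37249*(-1) + 786769/3017169*(-1) + 1024/3017169*(+1) + 196/335241*(+1) + 2304/37249*(+1) + 3969/37249*(+1) = -1/9 (each basis 2-blade squares to minus the product of its generators' squares); cross terms between blades sharing an index anticommute and cancel; the commuting (index-disjoint) pairs give grade-4 terms 2*c*c'*(blade product), which cancel blade by blade — e1 e2 e3 e4: -192/37249 + 192/37249 = 0; e1 e2 e3 e5: 252/37249 - 252/37249 = 0; e2 e3 e4 e5: 448/37249 - 448/37249 = 0 — confirming B is simple. So B^2 = -1/9.
Answer: rotation, certificate B^2 = -1/9. Key observation: B^2 = -1/9 is a conjugation invariant, so its sign decides the class regardless of the surface form of B.


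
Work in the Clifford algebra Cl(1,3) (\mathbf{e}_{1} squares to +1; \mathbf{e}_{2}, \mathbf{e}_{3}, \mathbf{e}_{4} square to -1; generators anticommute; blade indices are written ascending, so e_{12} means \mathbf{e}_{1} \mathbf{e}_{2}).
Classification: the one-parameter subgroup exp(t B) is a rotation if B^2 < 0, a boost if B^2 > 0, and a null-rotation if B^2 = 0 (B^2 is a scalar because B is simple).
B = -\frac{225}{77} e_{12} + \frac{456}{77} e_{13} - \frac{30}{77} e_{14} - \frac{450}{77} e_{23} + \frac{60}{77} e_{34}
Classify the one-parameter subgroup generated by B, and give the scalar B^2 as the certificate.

B^2 term by term: the squares give (-\frac{225}{77})^2*(e_{12})^2 + (\frac{456}{77})^2*(e_{13})^2 + (-\frac{30}{77})^2*(e_{14})^2 + (-\frac{450}{77})^2*(e_{23})^2 + (\frac{60}{77})^2*(e_{34})^2 = \frac{50625}{5929}*(+1) + \frac{207936}{5929}*(+1) + \frac{900}{5929}*(+1) + \frac{202500}{5929}*(-1) + \frac{3600}{5929}*(-1) = 9 (each basis 2-blade squares to minus the product of its generators' squares); cross terms between blades sharing an index anticommute and cancel; the commuting (index-disjoint) pairs give grade-4 terms 2*c*c'*(blade product), which cancel blade by blade — e_{1234}: -\frac{27000}{5929} + \frac{27000}{5929} = 0 — confirming B is simple. So B^2 = 9.
Answer: boost, certificate B^2 = 9. Check the certificate: B^2 = 9, and that sign is decisive whatever form B takes.


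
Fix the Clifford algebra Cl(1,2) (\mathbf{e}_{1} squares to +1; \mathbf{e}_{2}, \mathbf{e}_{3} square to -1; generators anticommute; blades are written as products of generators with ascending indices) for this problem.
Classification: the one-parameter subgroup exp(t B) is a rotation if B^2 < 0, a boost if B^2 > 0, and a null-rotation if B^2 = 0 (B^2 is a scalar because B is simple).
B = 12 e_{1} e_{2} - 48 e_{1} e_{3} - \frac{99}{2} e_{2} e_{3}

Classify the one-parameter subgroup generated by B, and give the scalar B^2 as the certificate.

B^2 term by term: the squares give (12)^2*(e_{1} e_{2})^2 + (-48)^2*(e_{1} e_{3})^2 + (-\frac{99}{2})^2*(e_{2} e_{3})^2 = 144*(+1) + 2304*(+1) + \frac{9801}{4}*(-1) = -\frac{9}{4} (each basis 2-blade squares to minus the product of its generators' squares); cross terms between blades sharing an index anticommute and cancel. So B^2 = -\frac{9}{4}.
Answer: rotation, certificate B^2 = -\frac{9}{4}. Why this suffices: the scalar -\frac{9}{4} survives any versor conjugation, so its sign alone determines the class however B is presented.


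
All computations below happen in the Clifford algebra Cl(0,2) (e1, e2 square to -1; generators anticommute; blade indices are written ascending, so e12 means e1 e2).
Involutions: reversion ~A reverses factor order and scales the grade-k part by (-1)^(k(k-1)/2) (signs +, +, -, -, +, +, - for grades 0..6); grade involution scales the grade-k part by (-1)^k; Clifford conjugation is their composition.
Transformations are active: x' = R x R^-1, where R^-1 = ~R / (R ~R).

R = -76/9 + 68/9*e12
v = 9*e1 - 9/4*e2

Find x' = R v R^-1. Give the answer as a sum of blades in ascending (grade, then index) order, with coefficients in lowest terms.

~R = -76/9 - 68/9*e12, and R ~R = 10400/81, so R^-1 = ~R / (10400/81).
R v = -59*e1 + 87*e2
Answer: -1611/1300*e1 - 2988/325*e2


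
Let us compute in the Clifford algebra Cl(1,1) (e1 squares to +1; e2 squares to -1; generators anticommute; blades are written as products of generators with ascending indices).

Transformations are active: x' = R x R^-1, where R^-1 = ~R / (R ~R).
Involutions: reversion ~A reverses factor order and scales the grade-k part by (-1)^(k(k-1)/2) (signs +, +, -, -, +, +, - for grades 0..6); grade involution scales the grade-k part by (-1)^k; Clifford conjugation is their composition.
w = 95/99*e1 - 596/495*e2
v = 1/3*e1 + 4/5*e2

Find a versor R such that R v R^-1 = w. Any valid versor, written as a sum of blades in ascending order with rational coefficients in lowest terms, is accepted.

Sketch: the shared square -119/225 makes R = v + w = 128/99*e1 - 40/99*e2 the natural versor; its sandwich fixes that direction, negates (v - w)/2, and sends v to w.
Answer: 128/99*e1 - 40/99*e2


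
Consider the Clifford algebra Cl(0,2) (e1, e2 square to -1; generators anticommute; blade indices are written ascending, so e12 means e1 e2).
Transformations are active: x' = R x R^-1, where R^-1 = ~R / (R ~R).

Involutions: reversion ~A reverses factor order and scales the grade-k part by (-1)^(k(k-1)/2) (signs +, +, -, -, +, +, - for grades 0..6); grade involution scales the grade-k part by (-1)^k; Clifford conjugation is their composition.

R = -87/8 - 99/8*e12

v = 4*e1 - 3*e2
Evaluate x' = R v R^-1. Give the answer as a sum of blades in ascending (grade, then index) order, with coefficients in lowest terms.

~R = -87/8 + 99/8*e12, and R ~R = 8685/32, so R^-1 = ~R / (8685/32).
R v = -645/8*e1 - 135/8*e2
Answer: 475/193*e1 + 840/193*e2


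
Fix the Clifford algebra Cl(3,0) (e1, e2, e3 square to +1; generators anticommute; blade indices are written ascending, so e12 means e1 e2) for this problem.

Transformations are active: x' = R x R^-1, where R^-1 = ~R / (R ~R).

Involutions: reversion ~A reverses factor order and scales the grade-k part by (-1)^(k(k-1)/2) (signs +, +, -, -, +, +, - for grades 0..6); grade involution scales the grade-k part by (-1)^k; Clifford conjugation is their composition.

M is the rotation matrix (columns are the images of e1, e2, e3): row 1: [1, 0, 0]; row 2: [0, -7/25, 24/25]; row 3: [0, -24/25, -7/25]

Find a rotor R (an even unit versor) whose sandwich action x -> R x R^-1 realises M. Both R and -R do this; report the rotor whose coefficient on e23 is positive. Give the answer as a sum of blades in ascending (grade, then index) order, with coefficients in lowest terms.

Method: write R = a + b12*e12 + b13*e13 + b23*e23 with a^2 + b12^2 + b13^2 + b23^2 = 1 (so R^-1 = ~R). Expanding the columns R e_j ~R gives tr M = 4a^2 - 1 and, from the antisymmetric part, M21 - M12 = -4a*b12, M13 - M31 = 4a*b13, M32 - M23 = -4a*b23.
Here tr M = 11/25, so a^2 = (1 + tr M)/4 = 9/25 and a = ±3/5. Taking a = 3/5: M21 - M12 = 0, M13 - M31 = 0, M32 - M23 = -48/25, giving b12 = 0, b13 = 0, b23 = 4/5, i.e. R = 3/5 + 4/5*e23.
Its e23 coefficient is already positive.
Answer: 3/5 + 4/5*e23. Note: both R and -R realise this M (trace 11/25); the covering map identifies them, and the e23-coefficient sign is the tie-breaker.


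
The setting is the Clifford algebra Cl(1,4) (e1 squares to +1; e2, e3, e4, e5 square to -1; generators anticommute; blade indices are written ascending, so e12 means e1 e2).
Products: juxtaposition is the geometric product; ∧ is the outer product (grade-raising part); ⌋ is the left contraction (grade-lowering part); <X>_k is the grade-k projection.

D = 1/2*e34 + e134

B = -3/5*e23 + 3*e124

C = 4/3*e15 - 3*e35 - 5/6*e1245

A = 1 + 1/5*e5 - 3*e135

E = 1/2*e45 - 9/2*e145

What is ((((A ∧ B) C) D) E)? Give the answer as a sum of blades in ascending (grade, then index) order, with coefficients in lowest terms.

step 1: -3/5*e23 + 3*e124 - 3/25*e235 - 3/5*e1245
step 2: -1/2 - 9/25*e2 + 5/2*e5 - 4/5*e24 - 9/5*e25 - 4/25*e123 + 1/10*e134 + 4*e245 - 9/5*e1234 - 4/5*e1235 + 1/2*e1345 + 9*e12345
step 3: -1/10 - 1/20*e1 - 9/5*e2 + 1/2*e5 + 9/10*e12 - 1/4*e15 - 2/5*e23 + 4/25*e24 - 9*e25 - 1/4*e34 - 4/5*e123 + 2/25*e124 - 9/2*e125 - 1/2*e134 - 9/50*e234 + 2*e235 - 4/5*e245 + 5/4*e345 + 9/25*e1234 - 4*e1235 + 2/5*e1245 - 5/2*e1345 - 9/10*e2345 - 9/5*e12345
step 4: -7/5*e2 + 85/8*e3 - 7/8*e4 + 17/5*e12 - 35/8*e13 + 17/8*e14 - 153/20*e23 + 63/4*e24 + 7/25*e25 - 17/8*e35 + 7/40*e45 - 63/20*e123 + 153/4*e124 + 17/25*e125 - 7/8*e135 + 17/40*e145 - 17*e234 - 153/100*e235 + 63/20*e245 + 7*e1234 + 63/100*e1235 - 153/20*e1245 + 17/5*e2345 + 7/5*e12345
Answer: -7/5*e2 + 85/8*e3 - 7/8*e4 + 17/5*e12 - 35/8*e13 + 17/8*e14 - 153/20*e23 + 63/4*e24 + 7/25*e25 - 17/8*e35 + 7/40*e45 - 63/20*e123 + 153/4*e124 + 17/25*e125 - 7/8*e135 + 17/40*e145 - 17*e234 - 153/100*e235 + 63/20*e245 + 7*e1234 + 63/100*e1235 - 153/20*e1245 + 17/5*e2345 + 7/5*e12345


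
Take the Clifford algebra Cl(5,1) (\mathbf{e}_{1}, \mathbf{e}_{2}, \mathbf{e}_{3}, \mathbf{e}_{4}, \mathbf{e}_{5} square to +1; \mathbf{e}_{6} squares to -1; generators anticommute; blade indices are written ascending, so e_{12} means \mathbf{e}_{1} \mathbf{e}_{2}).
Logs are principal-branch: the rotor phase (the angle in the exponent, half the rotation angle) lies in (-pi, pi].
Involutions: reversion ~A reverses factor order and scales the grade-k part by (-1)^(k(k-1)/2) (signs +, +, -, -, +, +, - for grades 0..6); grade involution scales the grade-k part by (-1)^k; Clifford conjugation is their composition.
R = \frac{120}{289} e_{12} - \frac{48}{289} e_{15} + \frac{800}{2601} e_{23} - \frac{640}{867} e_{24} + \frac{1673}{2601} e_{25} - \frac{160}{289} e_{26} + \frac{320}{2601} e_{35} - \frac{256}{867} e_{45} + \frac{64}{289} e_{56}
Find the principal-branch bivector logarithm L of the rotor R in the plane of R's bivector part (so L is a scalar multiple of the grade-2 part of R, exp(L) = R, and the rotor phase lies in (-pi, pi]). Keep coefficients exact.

The scalar part of R is 0, which fixes the principal-branch rotor phase; the unit plane is then the bivector part divided by the sine of that phase, and L is that plane scaled by the phase.
Concretely: cos(phase) = 0 gives phase = ±\frac{\pi}{2}, and since phase/sin(phase) is even the sign is immaterial: L = (phase/sin(phase)) * <R>_2 = (\frac{\pi}{2}) * <R>_2.
Answer: \frac{60 \pi}{289} e_{12} - \frac{24 \pi}{289} e_{15} + \frac{400 \pi}{2601} e_{23} - \frac{320 \pi}{867} e_{24} + \frac{1673 \pi}{5202} e_{25} - \frac{80 \pi}{289} e_{26} + \frac{160 \pi}{2601} e_{35} - \frac{128 \pi}{867} e_{45} + \frac{32 \pi}{289} e_{56}


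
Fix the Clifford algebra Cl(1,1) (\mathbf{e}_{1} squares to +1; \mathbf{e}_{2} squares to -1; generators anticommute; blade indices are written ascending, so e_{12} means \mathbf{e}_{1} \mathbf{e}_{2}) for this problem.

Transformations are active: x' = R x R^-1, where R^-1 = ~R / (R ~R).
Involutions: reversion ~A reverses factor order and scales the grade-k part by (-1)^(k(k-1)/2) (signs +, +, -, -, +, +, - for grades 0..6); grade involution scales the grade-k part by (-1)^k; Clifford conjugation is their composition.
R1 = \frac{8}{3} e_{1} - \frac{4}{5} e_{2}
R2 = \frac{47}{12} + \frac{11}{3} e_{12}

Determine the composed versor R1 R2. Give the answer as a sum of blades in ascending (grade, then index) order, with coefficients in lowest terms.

Distribute over the terms of R1 (each basis-blade product reordered to ascending indices, repeated generators contracted through their squares):
(\frac{8}{3} e_{1}) R2 = \frac{94}{9} e_{1} + \frac{88}{9} e_{2}
(-\frac{4}{5} e_{2}) R2 = -\frac{44}{15} e_{1} - \frac{47}{15} e_{2}
Summing the partial products and collecting blades:
Answer: \frac{338}{45} e_{1} + \frac{299}{45} e_{2}


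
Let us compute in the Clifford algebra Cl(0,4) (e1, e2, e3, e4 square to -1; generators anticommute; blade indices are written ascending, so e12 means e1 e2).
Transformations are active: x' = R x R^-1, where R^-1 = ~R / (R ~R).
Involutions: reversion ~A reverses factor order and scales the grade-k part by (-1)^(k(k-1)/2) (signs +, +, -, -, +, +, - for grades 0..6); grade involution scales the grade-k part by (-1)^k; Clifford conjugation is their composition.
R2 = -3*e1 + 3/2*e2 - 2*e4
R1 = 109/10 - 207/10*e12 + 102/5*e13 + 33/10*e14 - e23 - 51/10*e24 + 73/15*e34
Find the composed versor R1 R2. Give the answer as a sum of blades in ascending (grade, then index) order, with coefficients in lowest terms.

Distribute over the terms of R2 (each basis-blade product reordered to ascending indices, repeated generators contracted through their squares):
R1 (-3*e1) = -327/10*e1 + 621/10*e2 - 306/5*e3 - 99/10*e4 + 3*e123 + 153/10*e124 - 73/5*e134
R1 (3/2*e2) = 621/20*e1 + 327/20*e2 - 3/2*e3 - 153/20*e4 - 153/5*e123 - 99/20*e124 + 73/10*e234
R1 (-2*e4) = 33/5*e1 - 51/5*e2 + 146/15*e3 - 109/5*e4 + 207/5*e124 - 204/5*e134 + 2*e234
Summing the partial products and collecting blades:
Answer: 99/20*e1 + 273/4*e2 - 1589/30*e3 - 787/20*e4 - 138/5*e123 + 207/4*e124 - 277/5*e134 + 93/10*e234


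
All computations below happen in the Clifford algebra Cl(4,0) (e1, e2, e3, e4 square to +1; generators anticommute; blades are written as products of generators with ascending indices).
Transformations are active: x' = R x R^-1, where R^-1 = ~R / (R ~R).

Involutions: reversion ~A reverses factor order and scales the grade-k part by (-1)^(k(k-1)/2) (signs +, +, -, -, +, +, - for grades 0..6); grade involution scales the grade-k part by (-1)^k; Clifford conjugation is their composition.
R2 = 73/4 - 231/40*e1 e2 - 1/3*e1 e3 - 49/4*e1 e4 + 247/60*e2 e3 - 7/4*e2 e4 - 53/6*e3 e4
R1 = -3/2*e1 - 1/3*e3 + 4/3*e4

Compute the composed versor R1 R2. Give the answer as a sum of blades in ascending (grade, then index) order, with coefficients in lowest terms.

Distribute over the terms of R1 (each basis-blade product reordered to ascending indices, repeated generators contracted through their squares):
(-3/2*e1) R2 = -219/8*e1 + 693/80*e2 + 1/2*e3 + 147/8*e4 - 247/40*e1 e2 e3 + 21/8*e1 e2 e4 + 53/4*e1 e3 e4
(-1/3*e3) R2 = -1/9*e1 + 247/180*e2 - 73/12*e3 + 53/18*e4 + 77/40*e1 e2 e3 - 49/12*e1 e3 e4 - 7/12*e2 e3 e4
(4/3*e4) R2 = 49/3*e1 + 7/3*e2 + 106/9*e3 + 73/3*e4 - 77/10*e1 e2 e4 - 4/9*e1 e3 e4 + 247/45*e2 e3 e4
Summing the partial products and collecting blades:
Answer: -803/72*e1 + 1781/144*e2 + 223/36*e3 + 3287/72*e4 - 17/4*e1 e2 e3 - 203/40*e1 e2 e4 + 157/18*e1 e3 e4 + 883/180*e2 e3 e4


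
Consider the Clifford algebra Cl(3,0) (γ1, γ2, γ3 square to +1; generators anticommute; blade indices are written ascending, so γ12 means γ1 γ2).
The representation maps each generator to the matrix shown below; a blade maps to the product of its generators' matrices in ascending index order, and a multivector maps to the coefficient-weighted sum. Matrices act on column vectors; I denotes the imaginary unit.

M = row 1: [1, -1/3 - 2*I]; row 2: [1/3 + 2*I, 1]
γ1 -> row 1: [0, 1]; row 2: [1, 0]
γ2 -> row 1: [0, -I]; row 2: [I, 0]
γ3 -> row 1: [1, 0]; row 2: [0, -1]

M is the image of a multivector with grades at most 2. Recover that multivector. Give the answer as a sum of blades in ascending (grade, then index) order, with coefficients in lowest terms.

Method: 1, rho(γ1), rho(γ2), rho(γ3) form a trace-orthogonal basis of the 2x2 complex matrices (tr(X Y) = 2 if X = Y, else 0), so M = m0*1 + m1*rho(γ1) + m2*rho(γ2) + m3*rho(γ3) with m0 = tr(M)/2 = 1, m1 = tr(M rho(γ1))/2 = 0, m2 = tr(M rho(γ2))/2 = 2 - I/3, m3 = tr(M rho(γ3))/2 = 0.
Multiplying table entries, the bivector images are rho(γ12) = I*rho(γ3), rho(γ13) = -I*rho(γ2), rho(γ23) = I*rho(γ1); with real blade coefficients the real parts of m0..m3 are the coefficients of 1, γ1, γ2, γ3 and the imaginary parts give the bivectors (γ23: Im m1, γ13: -Im m2, γ12: Im m3).
Answer: 1 + 2*γ2 + 1/3*γ13


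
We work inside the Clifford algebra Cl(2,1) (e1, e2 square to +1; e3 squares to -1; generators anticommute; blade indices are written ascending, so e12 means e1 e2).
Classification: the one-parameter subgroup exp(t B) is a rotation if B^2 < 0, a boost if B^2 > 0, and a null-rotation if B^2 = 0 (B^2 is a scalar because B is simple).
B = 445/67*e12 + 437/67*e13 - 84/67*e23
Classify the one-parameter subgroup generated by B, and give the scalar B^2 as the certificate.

B^2 term by term: the squares give (445/67)^2*(e12)^2 + (437/67)^2*(e13)^2 + (-84/67)^2*(e23)^2 = 198025/4489*(-1) + 190969/4489*(+1) + 7056/4489*(+1) = 0 (each basis 2-blade squares to minus the product of its generators' squares); cross terms between blades sharing an index anticommute and cancel. So B^2 = 0.
Answer: null-rotation, certificate B^2 = 0. Because 0 is invariant under every versor sandwich, the classification follows from its sign alone.


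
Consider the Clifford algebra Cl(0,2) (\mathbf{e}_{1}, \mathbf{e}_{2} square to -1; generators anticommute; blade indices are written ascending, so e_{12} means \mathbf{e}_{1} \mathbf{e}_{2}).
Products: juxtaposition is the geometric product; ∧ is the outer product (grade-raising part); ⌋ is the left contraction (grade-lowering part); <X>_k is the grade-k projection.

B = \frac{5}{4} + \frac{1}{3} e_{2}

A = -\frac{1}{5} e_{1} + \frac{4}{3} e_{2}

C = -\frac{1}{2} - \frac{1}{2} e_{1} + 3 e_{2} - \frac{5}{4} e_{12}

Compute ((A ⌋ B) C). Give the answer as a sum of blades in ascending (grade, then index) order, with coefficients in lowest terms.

step 1: -\frac{4}{9}
step 2: \frac{2}{9} + \frac{2}{9} e_{1} - \frac{4}{3} e_{2} + \frac{5}{9} e_{12}
Answer: \frac{2}{9} + \frac{2}{9} e_{1} - \frac{4}{3} e_{2} + \frac{5}{9} e_{12}


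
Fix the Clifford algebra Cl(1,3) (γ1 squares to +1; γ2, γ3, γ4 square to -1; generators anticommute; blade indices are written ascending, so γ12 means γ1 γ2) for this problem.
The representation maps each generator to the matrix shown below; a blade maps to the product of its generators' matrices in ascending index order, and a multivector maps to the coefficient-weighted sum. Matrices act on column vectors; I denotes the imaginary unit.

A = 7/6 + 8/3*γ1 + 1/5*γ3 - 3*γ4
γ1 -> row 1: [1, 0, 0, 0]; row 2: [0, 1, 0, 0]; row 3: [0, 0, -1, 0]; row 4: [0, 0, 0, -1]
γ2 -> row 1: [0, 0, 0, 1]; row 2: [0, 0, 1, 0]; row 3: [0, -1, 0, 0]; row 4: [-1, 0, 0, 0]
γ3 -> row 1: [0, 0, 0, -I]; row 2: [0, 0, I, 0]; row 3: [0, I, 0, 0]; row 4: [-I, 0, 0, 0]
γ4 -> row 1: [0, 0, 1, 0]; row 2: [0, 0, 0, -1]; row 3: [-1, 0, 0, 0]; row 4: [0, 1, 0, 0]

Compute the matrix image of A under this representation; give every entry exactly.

M = (7/6)*1 + (8/3)*rho(γ1) + (1/5)*rho(γ3) + (-3)*rho(γ4), summed entrywise (1 is the identity matrix):
Answer: row 1: [23/6, 0, -3, -I/5]; row 2: [0, 23/6, I/5, 3]; row 3: [3, I/5, -3/2, 0]; row 4: [-I/5, -3, 0, -3/2]


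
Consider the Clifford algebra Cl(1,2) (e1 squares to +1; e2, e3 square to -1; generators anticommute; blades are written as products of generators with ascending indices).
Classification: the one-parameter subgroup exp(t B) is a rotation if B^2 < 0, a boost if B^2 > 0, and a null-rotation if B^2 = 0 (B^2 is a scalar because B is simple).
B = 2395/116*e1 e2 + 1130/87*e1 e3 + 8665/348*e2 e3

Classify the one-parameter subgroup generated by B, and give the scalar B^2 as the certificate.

B^2 term by term: the squares give (2395/116)^2*(e1 e2)^2 + (1130/87)^2*(e1 e3)^2 + (8665/348)^2*(e2 e3)^2 = 5736025/13456*(+1) + 1276900/7569*(+1) + 75082225/121104*(-1) = -25 (each basis 2-blade squares to minus the product of its generators' squares); cross terms between blades sharing an index anticommute and cancel. So B^2 = -25.
Answer: rotation, certificate B^2 = -25. One invariant decides it: the square -25 survives every conjugation, and its sign is exactly the classification.


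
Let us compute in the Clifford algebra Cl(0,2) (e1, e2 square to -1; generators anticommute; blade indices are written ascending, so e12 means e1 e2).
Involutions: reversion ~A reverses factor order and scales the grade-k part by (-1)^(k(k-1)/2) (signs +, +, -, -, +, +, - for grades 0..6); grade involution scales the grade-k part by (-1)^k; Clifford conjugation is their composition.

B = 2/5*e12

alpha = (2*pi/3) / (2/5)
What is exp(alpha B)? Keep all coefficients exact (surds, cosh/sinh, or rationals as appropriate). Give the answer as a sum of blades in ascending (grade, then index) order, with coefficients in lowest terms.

B^2 = (2/5)^2*(e12)^2 = 4/25*(-1) = -4/25 (a basis 2-blade squares to minus the product of its generators' squares).
B^2 = -4/25 — a negative square means the series sums to a rotation: l = 2/5, alpha*l = 2*pi/3, so exp(alpha B) = cos(2*pi/3) + (sin(2*pi/3)/(2/5))*B = -1/2 + (5*sqrt(3)/4)*B.
Answer: -1/2 + sqrt(3)/2*e12


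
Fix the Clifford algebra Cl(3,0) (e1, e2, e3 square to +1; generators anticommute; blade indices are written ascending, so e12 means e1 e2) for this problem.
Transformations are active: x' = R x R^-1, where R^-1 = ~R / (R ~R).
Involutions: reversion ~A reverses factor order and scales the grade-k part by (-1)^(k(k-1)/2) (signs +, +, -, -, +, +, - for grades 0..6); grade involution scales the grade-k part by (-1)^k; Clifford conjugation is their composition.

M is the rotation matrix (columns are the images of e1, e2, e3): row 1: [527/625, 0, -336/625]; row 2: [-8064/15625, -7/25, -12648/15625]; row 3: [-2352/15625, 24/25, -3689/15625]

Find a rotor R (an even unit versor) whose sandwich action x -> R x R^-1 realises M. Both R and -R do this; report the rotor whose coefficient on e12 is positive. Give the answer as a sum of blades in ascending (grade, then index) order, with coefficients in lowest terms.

Method: write R = a + b12*e12 + b13*e13 + b23*e23 with a^2 + b12^2 + b13^2 + b23^2 = 1 (so R^-1 = ~R). Expanding the columns R e_j ~R gives tr M = 4a^2 - 1 and, from the antisymmetric part, M21 - M12 = -4a*b12, M13 - M31 = 4a*b13, M32 - M23 = -4a*b23.
Here tr M = 5111/15625, so a^2 = (1 + tr M)/4 = 5184/15625 and a = ±72/125. Taking a = 72/125: M21 - M12 = -8064/15625, M13 - M31 = -6048/15625, M32 - M23 = 27648/15625, giving b12 = 28/125, b13 = -21/125, b23 = -96/125, i.e. R = 72/125 + 28/125*e12 - 21/125*e13 - 96/125*e23.
Its e12 coefficient is already positive.
Answer: 72/125 + 28/125*e12 - 21/125*e13 - 96/125*e23. Sheet selection: the two-to-one cover makes ±R indistinguishable at the matrix level (trace 5111/15625), so uniqueness comes from the required sign on e12.


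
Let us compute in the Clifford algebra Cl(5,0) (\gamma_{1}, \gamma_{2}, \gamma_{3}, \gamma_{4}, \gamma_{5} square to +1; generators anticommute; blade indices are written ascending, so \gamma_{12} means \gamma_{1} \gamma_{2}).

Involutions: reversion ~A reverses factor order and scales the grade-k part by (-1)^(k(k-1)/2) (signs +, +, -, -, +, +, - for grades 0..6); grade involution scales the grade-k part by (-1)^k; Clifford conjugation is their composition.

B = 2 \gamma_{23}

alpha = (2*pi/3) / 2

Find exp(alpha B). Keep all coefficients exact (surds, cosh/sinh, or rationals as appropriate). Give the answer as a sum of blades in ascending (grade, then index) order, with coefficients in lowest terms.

B^2 = (2)^2*(\gamma_{23})^2 = 4*(-1) = -4 (a basis 2-blade squares to minus the product of its generators' squares).
B^2 = -4 — a negative square means the series sums to a rotation: l = 2, alpha*l = \frac{2 \pi}{3}, so exp(alpha B) = cos(\frac{2 \pi}{3}) + (sin(\frac{2 \pi}{3})/2)*B = - \frac{1}{2} + (\frac{\sqrt{3}}{4})*B.
Answer: - \frac{1}{2} + \frac{\sqrt{3}}{2} \gamma_{23}


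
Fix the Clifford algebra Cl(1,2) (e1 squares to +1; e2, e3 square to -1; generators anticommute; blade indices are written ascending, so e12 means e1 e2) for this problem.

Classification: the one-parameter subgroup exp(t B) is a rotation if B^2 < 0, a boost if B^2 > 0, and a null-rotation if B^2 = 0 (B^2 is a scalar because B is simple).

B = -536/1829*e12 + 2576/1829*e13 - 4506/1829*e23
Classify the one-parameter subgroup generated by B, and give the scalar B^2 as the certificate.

B^2 term by term: the squares give (-536/1829)^2*(e12)^2 + (2576/1829)^2*(e13)^2 + (-4506/1829)^2*(e23)^2 = 287296/3345241*(+1) + 6635776/3345241*(+1) + 20304036/3345241*(-1) = -4 (each basis 2-blade squares to minus the product of its generators' squares); cross terms between blades sharing an index anticommute and cancel. So B^2 = -4.
Answer: rotation, certificate B^2 = -4. Why this suffices: the scalar -4 survives any versor conjugation, so its sign alone determines the class however B is presented.


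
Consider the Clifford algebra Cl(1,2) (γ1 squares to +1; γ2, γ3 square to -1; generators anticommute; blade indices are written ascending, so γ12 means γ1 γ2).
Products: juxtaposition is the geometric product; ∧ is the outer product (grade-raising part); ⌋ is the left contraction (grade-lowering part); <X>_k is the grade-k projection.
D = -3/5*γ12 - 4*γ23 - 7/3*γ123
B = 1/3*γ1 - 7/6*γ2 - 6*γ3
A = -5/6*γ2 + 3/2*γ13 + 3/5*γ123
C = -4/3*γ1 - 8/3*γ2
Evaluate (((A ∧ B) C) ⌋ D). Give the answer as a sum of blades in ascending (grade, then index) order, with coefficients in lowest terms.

step 1: 5/18*γ12 + 5*γ23 + 7/4*γ123
step 2: 20/27*γ1 + 10/27*γ2 - 40/3*γ3 - 14/3*γ13 - 7/3*γ23 - 20/3*γ123
step 3: -224/9 - 17/3*γ1 + 42*γ2 + 40/27*γ3 - 280/9*γ12 - 70/81*γ13 - 140/81*γ23
Answer: -224/9 - 17/3*γ1 + 42*γ2 + 40/27*γ3 - 280/9*γ12 - 70/81*γ13 - 140/81*γ23


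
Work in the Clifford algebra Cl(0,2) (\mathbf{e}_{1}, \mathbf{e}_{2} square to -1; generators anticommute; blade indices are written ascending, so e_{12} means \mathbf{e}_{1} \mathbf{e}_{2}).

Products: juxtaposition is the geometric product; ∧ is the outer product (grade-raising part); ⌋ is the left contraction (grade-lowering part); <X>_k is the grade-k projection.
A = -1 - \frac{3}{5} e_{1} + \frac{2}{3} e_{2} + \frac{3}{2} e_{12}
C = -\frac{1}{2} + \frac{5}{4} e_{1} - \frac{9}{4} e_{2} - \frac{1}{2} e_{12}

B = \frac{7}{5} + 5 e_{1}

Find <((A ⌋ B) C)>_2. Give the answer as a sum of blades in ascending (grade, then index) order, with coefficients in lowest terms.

step 1: \frac{8}{5} - 5 e_{1}
step 2: \frac{109}{20} + \frac{9}{2} e_{1} - \frac{61}{10} e_{2} + \frac{209}{20} e_{12}
step 3: \frac{209}{20} e_{12}
Answer: \frac{209}{20} e_{12}


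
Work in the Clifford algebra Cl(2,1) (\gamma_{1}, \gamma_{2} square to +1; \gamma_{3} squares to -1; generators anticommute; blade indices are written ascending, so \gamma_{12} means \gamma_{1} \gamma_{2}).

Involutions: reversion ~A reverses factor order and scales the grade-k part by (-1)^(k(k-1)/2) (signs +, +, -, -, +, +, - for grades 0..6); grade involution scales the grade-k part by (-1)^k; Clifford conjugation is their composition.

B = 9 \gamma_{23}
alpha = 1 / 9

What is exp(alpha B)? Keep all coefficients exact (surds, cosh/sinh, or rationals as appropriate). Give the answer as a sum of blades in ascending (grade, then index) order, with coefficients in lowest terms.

B^2 = (9)^2*(\gamma_{23})^2 = 81*(+1) = 81 (a basis 2-blade squares to minus the product of its generators' squares).
B^2 = 81 — B^2 > 0, so the exponential closes hyperbolically: l = 9, alpha*l = 1, so exp(alpha B) = cosh(1) + (sinh(1)/9)*B = \cosh{\left(1 \right)} + (\frac{\sinh{\left(1 \right)}}{9})*B.
Answer: \cosh{\left(1 \right)} + \sinh{\left(1 \right)} \gamma_{23}


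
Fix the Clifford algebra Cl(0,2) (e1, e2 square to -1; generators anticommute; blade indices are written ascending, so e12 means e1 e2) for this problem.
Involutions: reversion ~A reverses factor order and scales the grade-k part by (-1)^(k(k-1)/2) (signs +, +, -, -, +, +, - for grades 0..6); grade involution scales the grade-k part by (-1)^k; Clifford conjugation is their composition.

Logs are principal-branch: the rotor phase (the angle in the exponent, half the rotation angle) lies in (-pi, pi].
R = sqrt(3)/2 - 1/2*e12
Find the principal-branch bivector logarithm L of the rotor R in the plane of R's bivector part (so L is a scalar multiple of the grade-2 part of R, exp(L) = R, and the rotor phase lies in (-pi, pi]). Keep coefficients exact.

The scalar part of R is sqrt(3)/2, and that scalar determines the rotor phase on the principal branch; recovering the unit plane as bivector-part over sine of the phase gives L = phase * plane.
Concretely: cos(phase) = sqrt(3)/2 gives phase = ±pi/6, and since phase/sin(phase) is even the sign is immaterial: L = (phase/sin(phase)) * <R>_2 = (pi/3) * <R>_2.
Answer: -pi/6*e12
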